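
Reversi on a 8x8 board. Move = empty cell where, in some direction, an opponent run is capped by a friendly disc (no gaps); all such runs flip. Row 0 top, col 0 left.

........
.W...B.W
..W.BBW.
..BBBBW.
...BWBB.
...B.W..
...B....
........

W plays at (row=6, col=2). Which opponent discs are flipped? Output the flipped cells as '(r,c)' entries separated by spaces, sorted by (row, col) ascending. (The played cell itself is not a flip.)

Dir NW: first cell '.' (not opp) -> no flip
Dir N: first cell '.' (not opp) -> no flip
Dir NE: opp run (5,3) capped by W -> flip
Dir W: first cell '.' (not opp) -> no flip
Dir E: opp run (6,3), next='.' -> no flip
Dir SW: first cell '.' (not opp) -> no flip
Dir S: first cell '.' (not opp) -> no flip
Dir SE: first cell '.' (not opp) -> no flip

Answer: (5,3)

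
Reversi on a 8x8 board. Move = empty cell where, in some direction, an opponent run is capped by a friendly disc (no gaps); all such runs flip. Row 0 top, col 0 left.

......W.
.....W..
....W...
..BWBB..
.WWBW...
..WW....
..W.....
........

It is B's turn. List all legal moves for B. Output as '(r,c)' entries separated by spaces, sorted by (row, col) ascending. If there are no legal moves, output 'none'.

Answer: (1,3) (1,4) (2,3) (4,0) (4,5) (5,0) (5,4) (6,1) (6,3) (7,1) (7,2)

Derivation:
(0,4): no bracket -> illegal
(0,5): no bracket -> illegal
(0,7): no bracket -> illegal
(1,3): flips 1 -> legal
(1,4): flips 1 -> legal
(1,6): no bracket -> illegal
(1,7): no bracket -> illegal
(2,2): no bracket -> illegal
(2,3): flips 1 -> legal
(2,5): no bracket -> illegal
(2,6): no bracket -> illegal
(3,0): no bracket -> illegal
(3,1): no bracket -> illegal
(4,0): flips 2 -> legal
(4,5): flips 1 -> legal
(5,0): flips 1 -> legal
(5,1): no bracket -> illegal
(5,4): flips 1 -> legal
(5,5): no bracket -> illegal
(6,1): flips 1 -> legal
(6,3): flips 1 -> legal
(6,4): no bracket -> illegal
(7,1): flips 3 -> legal
(7,2): flips 3 -> legal
(7,3): no bracket -> illegal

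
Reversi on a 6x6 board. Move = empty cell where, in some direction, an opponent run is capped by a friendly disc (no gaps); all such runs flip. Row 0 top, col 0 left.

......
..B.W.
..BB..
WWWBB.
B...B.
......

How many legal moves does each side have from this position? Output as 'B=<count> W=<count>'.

-- B to move --
(0,3): no bracket -> illegal
(0,4): no bracket -> illegal
(0,5): flips 1 -> legal
(1,3): no bracket -> illegal
(1,5): no bracket -> illegal
(2,0): flips 1 -> legal
(2,1): no bracket -> illegal
(2,4): no bracket -> illegal
(2,5): no bracket -> illegal
(4,1): flips 1 -> legal
(4,2): flips 1 -> legal
(4,3): no bracket -> illegal
B mobility = 4
-- W to move --
(0,1): no bracket -> illegal
(0,2): flips 2 -> legal
(0,3): no bracket -> illegal
(1,1): no bracket -> illegal
(1,3): flips 1 -> legal
(2,1): no bracket -> illegal
(2,4): no bracket -> illegal
(2,5): no bracket -> illegal
(3,5): flips 2 -> legal
(4,1): no bracket -> illegal
(4,2): no bracket -> illegal
(4,3): no bracket -> illegal
(4,5): no bracket -> illegal
(5,0): flips 1 -> legal
(5,1): no bracket -> illegal
(5,3): no bracket -> illegal
(5,4): no bracket -> illegal
(5,5): no bracket -> illegal
W mobility = 4

Answer: B=4 W=4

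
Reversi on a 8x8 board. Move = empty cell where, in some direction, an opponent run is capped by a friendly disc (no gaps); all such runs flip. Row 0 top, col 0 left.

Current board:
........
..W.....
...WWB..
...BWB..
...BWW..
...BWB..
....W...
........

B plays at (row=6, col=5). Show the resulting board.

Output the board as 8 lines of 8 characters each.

Place B at (6,5); scan 8 dirs for brackets.
Dir NW: opp run (5,4) capped by B -> flip
Dir N: first cell 'B' (not opp) -> no flip
Dir NE: first cell '.' (not opp) -> no flip
Dir W: opp run (6,4), next='.' -> no flip
Dir E: first cell '.' (not opp) -> no flip
Dir SW: first cell '.' (not opp) -> no flip
Dir S: first cell '.' (not opp) -> no flip
Dir SE: first cell '.' (not opp) -> no flip
All flips: (5,4)

Answer: ........
..W.....
...WWB..
...BWB..
...BWW..
...BBB..
....WB..
........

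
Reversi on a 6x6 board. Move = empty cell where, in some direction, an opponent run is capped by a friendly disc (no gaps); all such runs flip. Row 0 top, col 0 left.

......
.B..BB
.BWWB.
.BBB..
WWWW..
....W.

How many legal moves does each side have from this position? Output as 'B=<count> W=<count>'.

-- B to move --
(1,2): flips 1 -> legal
(1,3): flips 2 -> legal
(3,0): no bracket -> illegal
(3,4): no bracket -> illegal
(4,4): no bracket -> illegal
(4,5): no bracket -> illegal
(5,0): flips 1 -> legal
(5,1): flips 2 -> legal
(5,2): flips 1 -> legal
(5,3): flips 2 -> legal
(5,5): no bracket -> illegal
B mobility = 6
-- W to move --
(0,0): flips 1 -> legal
(0,1): flips 3 -> legal
(0,2): no bracket -> illegal
(0,3): no bracket -> illegal
(0,4): no bracket -> illegal
(0,5): flips 1 -> legal
(1,0): flips 2 -> legal
(1,2): no bracket -> illegal
(1,3): no bracket -> illegal
(2,0): flips 2 -> legal
(2,5): flips 1 -> legal
(3,0): no bracket -> illegal
(3,4): no bracket -> illegal
(3,5): no bracket -> illegal
(4,4): flips 1 -> legal
W mobility = 7

Answer: B=6 W=7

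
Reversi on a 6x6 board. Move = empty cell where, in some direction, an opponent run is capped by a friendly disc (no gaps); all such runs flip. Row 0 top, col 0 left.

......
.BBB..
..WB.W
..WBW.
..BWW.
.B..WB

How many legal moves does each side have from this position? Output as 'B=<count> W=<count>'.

-- B to move --
(1,4): no bracket -> illegal
(1,5): no bracket -> illegal
(2,1): flips 1 -> legal
(2,4): no bracket -> illegal
(3,1): flips 2 -> legal
(3,5): flips 1 -> legal
(4,1): flips 1 -> legal
(4,5): flips 3 -> legal
(5,2): no bracket -> illegal
(5,3): flips 2 -> legal
B mobility = 6
-- W to move --
(0,0): flips 1 -> legal
(0,1): flips 2 -> legal
(0,2): flips 1 -> legal
(0,3): flips 3 -> legal
(0,4): flips 1 -> legal
(1,0): no bracket -> illegal
(1,4): flips 1 -> legal
(2,0): no bracket -> illegal
(2,1): no bracket -> illegal
(2,4): flips 1 -> legal
(3,1): no bracket -> illegal
(4,0): no bracket -> illegal
(4,1): flips 1 -> legal
(4,5): no bracket -> illegal
(5,0): no bracket -> illegal
(5,2): flips 1 -> legal
(5,3): no bracket -> illegal
W mobility = 9

Answer: B=6 W=9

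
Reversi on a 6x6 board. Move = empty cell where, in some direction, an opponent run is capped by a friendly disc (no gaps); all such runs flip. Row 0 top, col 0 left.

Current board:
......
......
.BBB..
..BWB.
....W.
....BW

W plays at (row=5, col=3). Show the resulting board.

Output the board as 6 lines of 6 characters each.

Answer: ......
......
.BBB..
..BWB.
....W.
...WWW

Derivation:
Place W at (5,3); scan 8 dirs for brackets.
Dir NW: first cell '.' (not opp) -> no flip
Dir N: first cell '.' (not opp) -> no flip
Dir NE: first cell 'W' (not opp) -> no flip
Dir W: first cell '.' (not opp) -> no flip
Dir E: opp run (5,4) capped by W -> flip
Dir SW: edge -> no flip
Dir S: edge -> no flip
Dir SE: edge -> no flip
All flips: (5,4)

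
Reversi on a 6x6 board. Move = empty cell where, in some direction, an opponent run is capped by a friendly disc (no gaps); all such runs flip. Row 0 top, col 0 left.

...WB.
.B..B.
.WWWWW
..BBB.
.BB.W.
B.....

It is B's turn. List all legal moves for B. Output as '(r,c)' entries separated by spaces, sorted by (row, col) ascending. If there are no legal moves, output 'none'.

Answer: (0,2) (1,0) (1,2) (1,3) (1,5) (3,1) (5,4) (5,5)

Derivation:
(0,2): flips 1 -> legal
(1,0): flips 1 -> legal
(1,2): flips 2 -> legal
(1,3): flips 1 -> legal
(1,5): flips 1 -> legal
(2,0): no bracket -> illegal
(3,0): no bracket -> illegal
(3,1): flips 1 -> legal
(3,5): no bracket -> illegal
(4,3): no bracket -> illegal
(4,5): no bracket -> illegal
(5,3): no bracket -> illegal
(5,4): flips 1 -> legal
(5,5): flips 1 -> legal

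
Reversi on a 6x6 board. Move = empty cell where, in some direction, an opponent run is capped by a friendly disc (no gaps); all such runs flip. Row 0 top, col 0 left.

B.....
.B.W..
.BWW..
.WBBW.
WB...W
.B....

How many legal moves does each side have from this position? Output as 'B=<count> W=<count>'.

-- B to move --
(0,2): no bracket -> illegal
(0,3): flips 2 -> legal
(0,4): no bracket -> illegal
(1,2): flips 1 -> legal
(1,4): flips 1 -> legal
(2,0): no bracket -> illegal
(2,4): flips 2 -> legal
(2,5): no bracket -> illegal
(3,0): flips 1 -> legal
(3,5): flips 1 -> legal
(4,2): no bracket -> illegal
(4,3): no bracket -> illegal
(4,4): no bracket -> illegal
(5,0): no bracket -> illegal
(5,4): no bracket -> illegal
(5,5): no bracket -> illegal
B mobility = 6
-- W to move --
(0,1): flips 2 -> legal
(0,2): no bracket -> illegal
(1,0): no bracket -> illegal
(1,2): no bracket -> illegal
(2,0): flips 1 -> legal
(2,4): no bracket -> illegal
(3,0): no bracket -> illegal
(4,2): flips 2 -> legal
(4,3): flips 1 -> legal
(4,4): flips 1 -> legal
(5,0): flips 2 -> legal
(5,2): no bracket -> illegal
W mobility = 6

Answer: B=6 W=6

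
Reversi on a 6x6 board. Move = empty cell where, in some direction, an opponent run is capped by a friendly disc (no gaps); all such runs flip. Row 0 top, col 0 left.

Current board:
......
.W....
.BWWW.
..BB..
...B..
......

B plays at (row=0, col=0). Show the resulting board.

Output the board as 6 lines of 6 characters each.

Answer: B.....
.B....
.BBWW.
..BB..
...B..
......

Derivation:
Place B at (0,0); scan 8 dirs for brackets.
Dir NW: edge -> no flip
Dir N: edge -> no flip
Dir NE: edge -> no flip
Dir W: edge -> no flip
Dir E: first cell '.' (not opp) -> no flip
Dir SW: edge -> no flip
Dir S: first cell '.' (not opp) -> no flip
Dir SE: opp run (1,1) (2,2) capped by B -> flip
All flips: (1,1) (2,2)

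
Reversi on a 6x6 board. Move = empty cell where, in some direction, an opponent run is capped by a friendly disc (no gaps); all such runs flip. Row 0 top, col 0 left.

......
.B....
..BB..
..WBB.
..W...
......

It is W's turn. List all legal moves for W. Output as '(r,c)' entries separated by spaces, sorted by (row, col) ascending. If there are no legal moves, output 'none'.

Answer: (1,2) (1,4) (2,4) (3,5)

Derivation:
(0,0): no bracket -> illegal
(0,1): no bracket -> illegal
(0,2): no bracket -> illegal
(1,0): no bracket -> illegal
(1,2): flips 1 -> legal
(1,3): no bracket -> illegal
(1,4): flips 1 -> legal
(2,0): no bracket -> illegal
(2,1): no bracket -> illegal
(2,4): flips 1 -> legal
(2,5): no bracket -> illegal
(3,1): no bracket -> illegal
(3,5): flips 2 -> legal
(4,3): no bracket -> illegal
(4,4): no bracket -> illegal
(4,5): no bracket -> illegal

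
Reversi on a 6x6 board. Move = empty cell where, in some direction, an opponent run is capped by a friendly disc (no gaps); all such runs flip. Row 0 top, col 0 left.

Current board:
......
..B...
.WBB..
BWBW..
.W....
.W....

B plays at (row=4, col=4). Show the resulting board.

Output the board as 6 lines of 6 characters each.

Answer: ......
..B...
.WBB..
BWBB..
.W..B.
.W....

Derivation:
Place B at (4,4); scan 8 dirs for brackets.
Dir NW: opp run (3,3) capped by B -> flip
Dir N: first cell '.' (not opp) -> no flip
Dir NE: first cell '.' (not opp) -> no flip
Dir W: first cell '.' (not opp) -> no flip
Dir E: first cell '.' (not opp) -> no flip
Dir SW: first cell '.' (not opp) -> no flip
Dir S: first cell '.' (not opp) -> no flip
Dir SE: first cell '.' (not opp) -> no flip
All flips: (3,3)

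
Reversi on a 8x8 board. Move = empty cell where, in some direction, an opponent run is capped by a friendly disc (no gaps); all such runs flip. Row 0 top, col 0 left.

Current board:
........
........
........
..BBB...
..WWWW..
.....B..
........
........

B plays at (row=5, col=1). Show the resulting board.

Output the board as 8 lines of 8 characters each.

Place B at (5,1); scan 8 dirs for brackets.
Dir NW: first cell '.' (not opp) -> no flip
Dir N: first cell '.' (not opp) -> no flip
Dir NE: opp run (4,2) capped by B -> flip
Dir W: first cell '.' (not opp) -> no flip
Dir E: first cell '.' (not opp) -> no flip
Dir SW: first cell '.' (not opp) -> no flip
Dir S: first cell '.' (not opp) -> no flip
Dir SE: first cell '.' (not opp) -> no flip
All flips: (4,2)

Answer: ........
........
........
..BBB...
..BWWW..
.B...B..
........
........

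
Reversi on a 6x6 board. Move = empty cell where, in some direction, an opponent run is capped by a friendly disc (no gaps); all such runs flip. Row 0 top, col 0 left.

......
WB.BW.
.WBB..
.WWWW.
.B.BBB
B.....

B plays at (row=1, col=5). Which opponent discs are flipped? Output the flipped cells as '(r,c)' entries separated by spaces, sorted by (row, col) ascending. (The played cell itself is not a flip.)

Answer: (1,4)

Derivation:
Dir NW: first cell '.' (not opp) -> no flip
Dir N: first cell '.' (not opp) -> no flip
Dir NE: edge -> no flip
Dir W: opp run (1,4) capped by B -> flip
Dir E: edge -> no flip
Dir SW: first cell '.' (not opp) -> no flip
Dir S: first cell '.' (not opp) -> no flip
Dir SE: edge -> no flip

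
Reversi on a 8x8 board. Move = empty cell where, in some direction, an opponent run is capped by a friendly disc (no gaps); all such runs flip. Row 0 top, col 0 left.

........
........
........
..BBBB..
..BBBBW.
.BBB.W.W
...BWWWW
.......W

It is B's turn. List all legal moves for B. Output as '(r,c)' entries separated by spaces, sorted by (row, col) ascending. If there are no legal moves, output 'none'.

Answer: (4,7) (7,5)

Derivation:
(3,6): no bracket -> illegal
(3,7): no bracket -> illegal
(4,7): flips 1 -> legal
(5,4): no bracket -> illegal
(5,6): no bracket -> illegal
(7,3): no bracket -> illegal
(7,4): no bracket -> illegal
(7,5): flips 3 -> legal
(7,6): no bracket -> illegal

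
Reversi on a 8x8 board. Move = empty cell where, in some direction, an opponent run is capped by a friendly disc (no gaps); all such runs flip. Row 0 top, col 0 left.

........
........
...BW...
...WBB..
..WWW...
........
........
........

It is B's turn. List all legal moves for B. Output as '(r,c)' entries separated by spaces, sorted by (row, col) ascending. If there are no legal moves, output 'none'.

Answer: (1,3) (1,4) (2,5) (3,2) (5,2) (5,3) (5,4)

Derivation:
(1,3): flips 1 -> legal
(1,4): flips 1 -> legal
(1,5): no bracket -> illegal
(2,2): no bracket -> illegal
(2,5): flips 1 -> legal
(3,1): no bracket -> illegal
(3,2): flips 1 -> legal
(4,1): no bracket -> illegal
(4,5): no bracket -> illegal
(5,1): no bracket -> illegal
(5,2): flips 1 -> legal
(5,3): flips 3 -> legal
(5,4): flips 1 -> legal
(5,5): no bracket -> illegal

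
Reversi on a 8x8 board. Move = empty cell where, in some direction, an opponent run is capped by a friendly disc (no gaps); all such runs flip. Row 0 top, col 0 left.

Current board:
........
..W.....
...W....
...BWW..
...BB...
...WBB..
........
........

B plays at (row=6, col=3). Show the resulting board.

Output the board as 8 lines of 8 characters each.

Answer: ........
..W.....
...W....
...BWW..
...BB...
...BBB..
...B....
........

Derivation:
Place B at (6,3); scan 8 dirs for brackets.
Dir NW: first cell '.' (not opp) -> no flip
Dir N: opp run (5,3) capped by B -> flip
Dir NE: first cell 'B' (not opp) -> no flip
Dir W: first cell '.' (not opp) -> no flip
Dir E: first cell '.' (not opp) -> no flip
Dir SW: first cell '.' (not opp) -> no flip
Dir S: first cell '.' (not opp) -> no flip
Dir SE: first cell '.' (not opp) -> no flip
All flips: (5,3)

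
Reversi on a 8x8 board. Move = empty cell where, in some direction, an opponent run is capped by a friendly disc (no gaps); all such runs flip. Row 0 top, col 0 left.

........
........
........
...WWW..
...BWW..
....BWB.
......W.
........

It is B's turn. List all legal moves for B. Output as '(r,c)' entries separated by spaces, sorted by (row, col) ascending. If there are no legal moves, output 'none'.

(2,2): no bracket -> illegal
(2,3): flips 3 -> legal
(2,4): flips 2 -> legal
(2,5): flips 1 -> legal
(2,6): no bracket -> illegal
(3,2): no bracket -> illegal
(3,6): flips 1 -> legal
(4,2): no bracket -> illegal
(4,6): flips 2 -> legal
(5,3): no bracket -> illegal
(5,7): no bracket -> illegal
(6,4): no bracket -> illegal
(6,5): no bracket -> illegal
(6,7): no bracket -> illegal
(7,5): no bracket -> illegal
(7,6): flips 1 -> legal
(7,7): no bracket -> illegal

Answer: (2,3) (2,4) (2,5) (3,6) (4,6) (7,6)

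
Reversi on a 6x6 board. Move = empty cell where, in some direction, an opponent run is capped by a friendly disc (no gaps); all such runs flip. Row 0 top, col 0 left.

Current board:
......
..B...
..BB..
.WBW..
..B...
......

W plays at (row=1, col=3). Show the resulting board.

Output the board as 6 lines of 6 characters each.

Place W at (1,3); scan 8 dirs for brackets.
Dir NW: first cell '.' (not opp) -> no flip
Dir N: first cell '.' (not opp) -> no flip
Dir NE: first cell '.' (not opp) -> no flip
Dir W: opp run (1,2), next='.' -> no flip
Dir E: first cell '.' (not opp) -> no flip
Dir SW: opp run (2,2) capped by W -> flip
Dir S: opp run (2,3) capped by W -> flip
Dir SE: first cell '.' (not opp) -> no flip
All flips: (2,2) (2,3)

Answer: ......
..BW..
..WW..
.WBW..
..B...
......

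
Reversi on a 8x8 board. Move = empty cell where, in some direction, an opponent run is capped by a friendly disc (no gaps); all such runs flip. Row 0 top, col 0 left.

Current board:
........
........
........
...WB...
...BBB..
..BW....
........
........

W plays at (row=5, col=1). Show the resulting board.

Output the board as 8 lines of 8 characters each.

Place W at (5,1); scan 8 dirs for brackets.
Dir NW: first cell '.' (not opp) -> no flip
Dir N: first cell '.' (not opp) -> no flip
Dir NE: first cell '.' (not opp) -> no flip
Dir W: first cell '.' (not opp) -> no flip
Dir E: opp run (5,2) capped by W -> flip
Dir SW: first cell '.' (not opp) -> no flip
Dir S: first cell '.' (not opp) -> no flip
Dir SE: first cell '.' (not opp) -> no flip
All flips: (5,2)

Answer: ........
........
........
...WB...
...BBB..
.WWW....
........
........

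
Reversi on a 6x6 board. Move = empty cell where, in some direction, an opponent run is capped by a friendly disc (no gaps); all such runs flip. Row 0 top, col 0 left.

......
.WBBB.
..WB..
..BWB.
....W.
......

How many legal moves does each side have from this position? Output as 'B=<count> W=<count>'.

Answer: B=5 W=8

Derivation:
-- B to move --
(0,0): no bracket -> illegal
(0,1): no bracket -> illegal
(0,2): no bracket -> illegal
(1,0): flips 1 -> legal
(2,0): no bracket -> illegal
(2,1): flips 1 -> legal
(2,4): no bracket -> illegal
(3,1): flips 1 -> legal
(3,5): no bracket -> illegal
(4,2): no bracket -> illegal
(4,3): flips 1 -> legal
(4,5): no bracket -> illegal
(5,3): no bracket -> illegal
(5,4): flips 1 -> legal
(5,5): no bracket -> illegal
B mobility = 5
-- W to move --
(0,1): no bracket -> illegal
(0,2): flips 1 -> legal
(0,3): flips 2 -> legal
(0,4): flips 1 -> legal
(0,5): no bracket -> illegal
(1,5): flips 3 -> legal
(2,1): no bracket -> illegal
(2,4): flips 2 -> legal
(2,5): no bracket -> illegal
(3,1): flips 1 -> legal
(3,5): flips 1 -> legal
(4,1): no bracket -> illegal
(4,2): flips 1 -> legal
(4,3): no bracket -> illegal
(4,5): no bracket -> illegal
W mobility = 8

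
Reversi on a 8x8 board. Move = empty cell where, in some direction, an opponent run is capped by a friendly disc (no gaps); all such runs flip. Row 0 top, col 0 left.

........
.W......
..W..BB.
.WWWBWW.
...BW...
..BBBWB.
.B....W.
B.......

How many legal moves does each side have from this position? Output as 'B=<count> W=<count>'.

-- B to move --
(0,0): no bracket -> illegal
(0,1): no bracket -> illegal
(0,2): no bracket -> illegal
(1,0): no bracket -> illegal
(1,2): no bracket -> illegal
(1,3): no bracket -> illegal
(2,0): no bracket -> illegal
(2,1): flips 1 -> legal
(2,3): flips 1 -> legal
(2,4): no bracket -> illegal
(2,7): no bracket -> illegal
(3,0): flips 3 -> legal
(3,7): flips 2 -> legal
(4,0): no bracket -> illegal
(4,1): no bracket -> illegal
(4,2): no bracket -> illegal
(4,5): flips 2 -> legal
(4,6): flips 1 -> legal
(4,7): flips 1 -> legal
(5,7): no bracket -> illegal
(6,4): no bracket -> illegal
(6,5): no bracket -> illegal
(6,7): no bracket -> illegal
(7,5): no bracket -> illegal
(7,6): flips 1 -> legal
(7,7): no bracket -> illegal
B mobility = 8
-- W to move --
(1,4): flips 1 -> legal
(1,5): flips 1 -> legal
(1,6): flips 1 -> legal
(1,7): flips 1 -> legal
(2,3): no bracket -> illegal
(2,4): flips 1 -> legal
(2,7): no bracket -> illegal
(3,7): no bracket -> illegal
(4,1): no bracket -> illegal
(4,2): flips 1 -> legal
(4,5): no bracket -> illegal
(4,6): flips 1 -> legal
(4,7): no bracket -> illegal
(5,0): no bracket -> illegal
(5,1): flips 3 -> legal
(5,7): flips 1 -> legal
(6,0): no bracket -> illegal
(6,2): flips 1 -> legal
(6,3): flips 2 -> legal
(6,4): flips 1 -> legal
(6,5): flips 2 -> legal
(6,7): no bracket -> illegal
(7,1): no bracket -> illegal
(7,2): no bracket -> illegal
W mobility = 13

Answer: B=8 W=13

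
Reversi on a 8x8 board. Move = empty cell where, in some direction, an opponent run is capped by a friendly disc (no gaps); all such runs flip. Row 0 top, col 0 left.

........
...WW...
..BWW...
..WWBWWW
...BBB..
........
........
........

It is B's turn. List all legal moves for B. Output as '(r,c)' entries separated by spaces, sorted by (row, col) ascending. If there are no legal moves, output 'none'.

Answer: (0,3) (0,4) (1,2) (2,1) (2,5) (2,6) (2,7) (3,1) (4,2)

Derivation:
(0,2): no bracket -> illegal
(0,3): flips 3 -> legal
(0,4): flips 3 -> legal
(0,5): no bracket -> illegal
(1,2): flips 1 -> legal
(1,5): no bracket -> illegal
(2,1): flips 1 -> legal
(2,5): flips 3 -> legal
(2,6): flips 1 -> legal
(2,7): flips 1 -> legal
(3,1): flips 2 -> legal
(4,1): no bracket -> illegal
(4,2): flips 1 -> legal
(4,6): no bracket -> illegal
(4,7): no bracket -> illegal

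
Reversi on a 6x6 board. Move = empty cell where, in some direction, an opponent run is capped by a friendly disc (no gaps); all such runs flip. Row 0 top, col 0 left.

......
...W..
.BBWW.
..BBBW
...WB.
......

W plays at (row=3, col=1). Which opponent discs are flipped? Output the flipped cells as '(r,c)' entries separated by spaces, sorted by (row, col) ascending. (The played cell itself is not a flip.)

Answer: (2,2) (3,2) (3,3) (3,4)

Derivation:
Dir NW: first cell '.' (not opp) -> no flip
Dir N: opp run (2,1), next='.' -> no flip
Dir NE: opp run (2,2) capped by W -> flip
Dir W: first cell '.' (not opp) -> no flip
Dir E: opp run (3,2) (3,3) (3,4) capped by W -> flip
Dir SW: first cell '.' (not opp) -> no flip
Dir S: first cell '.' (not opp) -> no flip
Dir SE: first cell '.' (not opp) -> no flip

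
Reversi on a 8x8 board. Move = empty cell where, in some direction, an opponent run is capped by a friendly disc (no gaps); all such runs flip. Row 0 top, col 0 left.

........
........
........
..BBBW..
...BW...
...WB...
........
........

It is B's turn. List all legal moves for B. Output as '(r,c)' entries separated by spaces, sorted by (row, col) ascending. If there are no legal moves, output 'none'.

Answer: (3,6) (4,5) (5,2) (5,5) (6,3)

Derivation:
(2,4): no bracket -> illegal
(2,5): no bracket -> illegal
(2,6): no bracket -> illegal
(3,6): flips 1 -> legal
(4,2): no bracket -> illegal
(4,5): flips 1 -> legal
(4,6): no bracket -> illegal
(5,2): flips 1 -> legal
(5,5): flips 1 -> legal
(6,2): no bracket -> illegal
(6,3): flips 1 -> legal
(6,4): no bracket -> illegal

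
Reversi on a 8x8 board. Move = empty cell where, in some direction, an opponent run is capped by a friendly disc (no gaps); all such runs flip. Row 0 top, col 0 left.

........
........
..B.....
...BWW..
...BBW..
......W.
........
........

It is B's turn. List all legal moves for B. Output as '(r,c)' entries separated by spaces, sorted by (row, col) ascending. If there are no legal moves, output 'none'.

(2,3): no bracket -> illegal
(2,4): flips 1 -> legal
(2,5): flips 1 -> legal
(2,6): flips 1 -> legal
(3,6): flips 2 -> legal
(4,6): flips 1 -> legal
(4,7): no bracket -> illegal
(5,4): no bracket -> illegal
(5,5): no bracket -> illegal
(5,7): no bracket -> illegal
(6,5): no bracket -> illegal
(6,6): no bracket -> illegal
(6,7): no bracket -> illegal

Answer: (2,4) (2,5) (2,6) (3,6) (4,6)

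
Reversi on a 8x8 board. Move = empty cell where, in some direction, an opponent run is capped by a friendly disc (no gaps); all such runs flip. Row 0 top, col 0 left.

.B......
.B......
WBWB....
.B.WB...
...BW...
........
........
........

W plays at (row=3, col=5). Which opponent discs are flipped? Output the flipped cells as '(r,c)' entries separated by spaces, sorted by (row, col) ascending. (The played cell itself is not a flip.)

Answer: (3,4)

Derivation:
Dir NW: first cell '.' (not opp) -> no flip
Dir N: first cell '.' (not opp) -> no flip
Dir NE: first cell '.' (not opp) -> no flip
Dir W: opp run (3,4) capped by W -> flip
Dir E: first cell '.' (not opp) -> no flip
Dir SW: first cell 'W' (not opp) -> no flip
Dir S: first cell '.' (not opp) -> no flip
Dir SE: first cell '.' (not opp) -> no flip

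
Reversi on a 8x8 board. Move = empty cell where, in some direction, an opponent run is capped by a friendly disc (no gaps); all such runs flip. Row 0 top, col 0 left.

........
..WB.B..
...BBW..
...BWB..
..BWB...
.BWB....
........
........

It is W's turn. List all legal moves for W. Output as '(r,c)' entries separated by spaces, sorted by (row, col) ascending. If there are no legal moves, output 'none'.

(0,2): no bracket -> illegal
(0,3): flips 3 -> legal
(0,4): no bracket -> illegal
(0,5): flips 1 -> legal
(0,6): no bracket -> illegal
(1,4): flips 2 -> legal
(1,6): no bracket -> illegal
(2,2): flips 2 -> legal
(2,6): no bracket -> illegal
(3,1): no bracket -> illegal
(3,2): flips 2 -> legal
(3,6): flips 1 -> legal
(4,0): no bracket -> illegal
(4,1): flips 1 -> legal
(4,5): flips 2 -> legal
(4,6): no bracket -> illegal
(5,0): flips 1 -> legal
(5,4): flips 2 -> legal
(5,5): no bracket -> illegal
(6,0): no bracket -> illegal
(6,1): no bracket -> illegal
(6,2): no bracket -> illegal
(6,3): flips 1 -> legal
(6,4): no bracket -> illegal

Answer: (0,3) (0,5) (1,4) (2,2) (3,2) (3,6) (4,1) (4,5) (5,0) (5,4) (6,3)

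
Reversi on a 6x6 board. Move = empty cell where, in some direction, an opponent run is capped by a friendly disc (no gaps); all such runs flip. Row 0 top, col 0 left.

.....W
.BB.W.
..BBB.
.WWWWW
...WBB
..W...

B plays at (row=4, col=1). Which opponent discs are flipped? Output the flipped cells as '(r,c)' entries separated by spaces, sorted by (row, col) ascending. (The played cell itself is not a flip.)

Answer: (3,2)

Derivation:
Dir NW: first cell '.' (not opp) -> no flip
Dir N: opp run (3,1), next='.' -> no flip
Dir NE: opp run (3,2) capped by B -> flip
Dir W: first cell '.' (not opp) -> no flip
Dir E: first cell '.' (not opp) -> no flip
Dir SW: first cell '.' (not opp) -> no flip
Dir S: first cell '.' (not opp) -> no flip
Dir SE: opp run (5,2), next=edge -> no flip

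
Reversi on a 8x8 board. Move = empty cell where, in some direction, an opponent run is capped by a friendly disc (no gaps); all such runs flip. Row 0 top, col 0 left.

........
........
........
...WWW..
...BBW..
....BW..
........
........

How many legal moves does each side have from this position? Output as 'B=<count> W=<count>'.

Answer: B=9 W=5

Derivation:
-- B to move --
(2,2): flips 1 -> legal
(2,3): flips 1 -> legal
(2,4): flips 1 -> legal
(2,5): flips 1 -> legal
(2,6): flips 1 -> legal
(3,2): no bracket -> illegal
(3,6): flips 1 -> legal
(4,2): no bracket -> illegal
(4,6): flips 1 -> legal
(5,6): flips 1 -> legal
(6,4): no bracket -> illegal
(6,5): no bracket -> illegal
(6,6): flips 1 -> legal
B mobility = 9
-- W to move --
(3,2): no bracket -> illegal
(4,2): flips 2 -> legal
(5,2): flips 1 -> legal
(5,3): flips 3 -> legal
(6,3): flips 1 -> legal
(6,4): flips 2 -> legal
(6,5): no bracket -> illegal
W mobility = 5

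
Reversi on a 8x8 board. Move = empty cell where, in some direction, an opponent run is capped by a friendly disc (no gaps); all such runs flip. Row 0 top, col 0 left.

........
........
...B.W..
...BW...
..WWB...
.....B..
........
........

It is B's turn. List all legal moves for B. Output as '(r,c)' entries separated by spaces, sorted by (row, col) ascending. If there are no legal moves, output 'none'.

Answer: (2,4) (3,5) (4,1) (4,5) (5,1) (5,3)

Derivation:
(1,4): no bracket -> illegal
(1,5): no bracket -> illegal
(1,6): no bracket -> illegal
(2,4): flips 1 -> legal
(2,6): no bracket -> illegal
(3,1): no bracket -> illegal
(3,2): no bracket -> illegal
(3,5): flips 1 -> legal
(3,6): no bracket -> illegal
(4,1): flips 2 -> legal
(4,5): flips 1 -> legal
(5,1): flips 1 -> legal
(5,2): no bracket -> illegal
(5,3): flips 1 -> legal
(5,4): no bracket -> illegal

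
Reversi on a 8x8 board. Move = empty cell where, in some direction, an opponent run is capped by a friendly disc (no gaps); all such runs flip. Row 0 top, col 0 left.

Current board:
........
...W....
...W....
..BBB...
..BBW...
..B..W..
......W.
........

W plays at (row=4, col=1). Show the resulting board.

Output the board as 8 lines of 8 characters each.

Place W at (4,1); scan 8 dirs for brackets.
Dir NW: first cell '.' (not opp) -> no flip
Dir N: first cell '.' (not opp) -> no flip
Dir NE: opp run (3,2) capped by W -> flip
Dir W: first cell '.' (not opp) -> no flip
Dir E: opp run (4,2) (4,3) capped by W -> flip
Dir SW: first cell '.' (not opp) -> no flip
Dir S: first cell '.' (not opp) -> no flip
Dir SE: opp run (5,2), next='.' -> no flip
All flips: (3,2) (4,2) (4,3)

Answer: ........
...W....
...W....
..WBB...
.WWWW...
..B..W..
......W.
........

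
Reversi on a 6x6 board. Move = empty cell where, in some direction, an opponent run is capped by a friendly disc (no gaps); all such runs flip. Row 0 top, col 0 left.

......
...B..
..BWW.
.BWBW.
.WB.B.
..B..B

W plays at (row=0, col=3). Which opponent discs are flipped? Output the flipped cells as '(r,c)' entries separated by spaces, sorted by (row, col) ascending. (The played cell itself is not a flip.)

Answer: (1,3)

Derivation:
Dir NW: edge -> no flip
Dir N: edge -> no flip
Dir NE: edge -> no flip
Dir W: first cell '.' (not opp) -> no flip
Dir E: first cell '.' (not opp) -> no flip
Dir SW: first cell '.' (not opp) -> no flip
Dir S: opp run (1,3) capped by W -> flip
Dir SE: first cell '.' (not opp) -> no flip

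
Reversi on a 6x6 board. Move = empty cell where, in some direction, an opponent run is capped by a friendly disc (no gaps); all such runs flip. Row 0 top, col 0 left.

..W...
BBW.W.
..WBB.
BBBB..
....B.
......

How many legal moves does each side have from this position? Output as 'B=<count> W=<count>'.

-- B to move --
(0,1): flips 1 -> legal
(0,3): no bracket -> illegal
(0,4): flips 1 -> legal
(0,5): flips 1 -> legal
(1,3): flips 2 -> legal
(1,5): no bracket -> illegal
(2,1): flips 1 -> legal
(2,5): no bracket -> illegal
B mobility = 5
-- W to move --
(0,0): flips 1 -> legal
(0,1): no bracket -> illegal
(1,3): no bracket -> illegal
(1,5): no bracket -> illegal
(2,0): flips 1 -> legal
(2,1): no bracket -> illegal
(2,5): flips 2 -> legal
(3,4): flips 2 -> legal
(3,5): no bracket -> illegal
(4,0): flips 1 -> legal
(4,1): flips 2 -> legal
(4,2): flips 1 -> legal
(4,3): no bracket -> illegal
(4,5): no bracket -> illegal
(5,3): no bracket -> illegal
(5,4): no bracket -> illegal
(5,5): flips 2 -> legal
W mobility = 8

Answer: B=5 W=8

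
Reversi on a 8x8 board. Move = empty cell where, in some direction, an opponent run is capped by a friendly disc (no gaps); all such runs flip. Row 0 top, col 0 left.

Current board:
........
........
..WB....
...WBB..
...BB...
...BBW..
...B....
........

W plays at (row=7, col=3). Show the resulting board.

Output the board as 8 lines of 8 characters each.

Place W at (7,3); scan 8 dirs for brackets.
Dir NW: first cell '.' (not opp) -> no flip
Dir N: opp run (6,3) (5,3) (4,3) capped by W -> flip
Dir NE: first cell '.' (not opp) -> no flip
Dir W: first cell '.' (not opp) -> no flip
Dir E: first cell '.' (not opp) -> no flip
Dir SW: edge -> no flip
Dir S: edge -> no flip
Dir SE: edge -> no flip
All flips: (4,3) (5,3) (6,3)

Answer: ........
........
..WB....
...WBB..
...WB...
...WBW..
...W....
...W....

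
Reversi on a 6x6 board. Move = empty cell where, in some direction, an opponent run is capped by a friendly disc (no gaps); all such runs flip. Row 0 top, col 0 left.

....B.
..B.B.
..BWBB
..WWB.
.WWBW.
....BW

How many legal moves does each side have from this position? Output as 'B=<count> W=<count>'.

-- B to move --
(1,3): flips 2 -> legal
(2,1): flips 1 -> legal
(3,0): no bracket -> illegal
(3,1): flips 2 -> legal
(3,5): no bracket -> illegal
(4,0): flips 2 -> legal
(4,5): flips 1 -> legal
(5,0): flips 3 -> legal
(5,1): flips 2 -> legal
(5,2): flips 2 -> legal
(5,3): no bracket -> illegal
B mobility = 8
-- W to move --
(0,1): flips 1 -> legal
(0,2): flips 2 -> legal
(0,3): no bracket -> illegal
(0,5): flips 1 -> legal
(1,1): flips 1 -> legal
(1,3): no bracket -> illegal
(1,5): flips 1 -> legal
(2,1): flips 1 -> legal
(3,1): no bracket -> illegal
(3,5): flips 1 -> legal
(4,5): flips 1 -> legal
(5,2): no bracket -> illegal
(5,3): flips 2 -> legal
W mobility = 9

Answer: B=8 W=9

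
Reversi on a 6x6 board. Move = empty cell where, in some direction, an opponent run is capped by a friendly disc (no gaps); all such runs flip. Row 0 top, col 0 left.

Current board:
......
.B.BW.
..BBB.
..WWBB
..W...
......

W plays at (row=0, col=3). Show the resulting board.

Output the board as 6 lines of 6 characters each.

Place W at (0,3); scan 8 dirs for brackets.
Dir NW: edge -> no flip
Dir N: edge -> no flip
Dir NE: edge -> no flip
Dir W: first cell '.' (not opp) -> no flip
Dir E: first cell '.' (not opp) -> no flip
Dir SW: first cell '.' (not opp) -> no flip
Dir S: opp run (1,3) (2,3) capped by W -> flip
Dir SE: first cell 'W' (not opp) -> no flip
All flips: (1,3) (2,3)

Answer: ...W..
.B.WW.
..BWB.
..WWBB
..W...
......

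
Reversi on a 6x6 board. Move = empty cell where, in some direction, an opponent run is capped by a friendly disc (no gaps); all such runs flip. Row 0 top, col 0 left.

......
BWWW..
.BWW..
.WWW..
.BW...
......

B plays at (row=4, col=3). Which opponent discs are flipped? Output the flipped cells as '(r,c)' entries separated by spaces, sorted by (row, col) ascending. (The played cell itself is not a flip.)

Answer: (3,2) (4,2)

Derivation:
Dir NW: opp run (3,2) capped by B -> flip
Dir N: opp run (3,3) (2,3) (1,3), next='.' -> no flip
Dir NE: first cell '.' (not opp) -> no flip
Dir W: opp run (4,2) capped by B -> flip
Dir E: first cell '.' (not opp) -> no flip
Dir SW: first cell '.' (not opp) -> no flip
Dir S: first cell '.' (not opp) -> no flip
Dir SE: first cell '.' (not opp) -> no flip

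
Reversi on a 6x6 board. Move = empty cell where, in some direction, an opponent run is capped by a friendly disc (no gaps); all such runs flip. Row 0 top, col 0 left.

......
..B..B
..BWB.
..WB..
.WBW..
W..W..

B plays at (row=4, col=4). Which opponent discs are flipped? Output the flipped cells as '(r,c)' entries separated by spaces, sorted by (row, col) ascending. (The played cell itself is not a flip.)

Dir NW: first cell 'B' (not opp) -> no flip
Dir N: first cell '.' (not opp) -> no flip
Dir NE: first cell '.' (not opp) -> no flip
Dir W: opp run (4,3) capped by B -> flip
Dir E: first cell '.' (not opp) -> no flip
Dir SW: opp run (5,3), next=edge -> no flip
Dir S: first cell '.' (not opp) -> no flip
Dir SE: first cell '.' (not opp) -> no flip

Answer: (4,3)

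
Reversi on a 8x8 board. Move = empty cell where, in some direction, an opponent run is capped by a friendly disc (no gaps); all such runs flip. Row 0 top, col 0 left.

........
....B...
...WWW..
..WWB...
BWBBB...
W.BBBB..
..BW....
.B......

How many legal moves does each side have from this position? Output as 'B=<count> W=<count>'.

Answer: B=14 W=12

Derivation:
-- B to move --
(1,2): flips 1 -> legal
(1,3): flips 2 -> legal
(1,5): flips 2 -> legal
(1,6): flips 1 -> legal
(2,1): flips 1 -> legal
(2,2): flips 2 -> legal
(2,6): no bracket -> illegal
(3,0): flips 1 -> legal
(3,1): flips 2 -> legal
(3,5): no bracket -> illegal
(3,6): flips 1 -> legal
(5,1): no bracket -> illegal
(6,0): flips 1 -> legal
(6,1): no bracket -> illegal
(6,4): flips 1 -> legal
(7,2): flips 1 -> legal
(7,3): flips 1 -> legal
(7,4): flips 1 -> legal
B mobility = 14
-- W to move --
(0,3): flips 1 -> legal
(0,4): flips 1 -> legal
(0,5): flips 1 -> legal
(1,3): no bracket -> illegal
(1,5): no bracket -> illegal
(3,0): flips 1 -> legal
(3,1): no bracket -> illegal
(3,5): flips 1 -> legal
(4,5): flips 5 -> legal
(4,6): no bracket -> illegal
(5,1): flips 1 -> legal
(5,6): no bracket -> illegal
(6,0): no bracket -> illegal
(6,1): flips 4 -> legal
(6,4): flips 3 -> legal
(6,5): flips 2 -> legal
(6,6): flips 2 -> legal
(7,0): no bracket -> illegal
(7,2): flips 3 -> legal
(7,3): no bracket -> illegal
W mobility = 12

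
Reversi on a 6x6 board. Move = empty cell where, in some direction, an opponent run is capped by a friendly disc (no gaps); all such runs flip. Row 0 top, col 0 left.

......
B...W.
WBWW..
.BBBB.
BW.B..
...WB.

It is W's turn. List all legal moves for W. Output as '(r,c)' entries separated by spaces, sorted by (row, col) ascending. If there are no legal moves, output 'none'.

(0,0): flips 1 -> legal
(0,1): no bracket -> illegal
(1,1): flips 2 -> legal
(1,2): no bracket -> illegal
(2,4): no bracket -> illegal
(2,5): no bracket -> illegal
(3,0): no bracket -> illegal
(3,5): no bracket -> illegal
(4,2): flips 2 -> legal
(4,4): flips 1 -> legal
(4,5): flips 1 -> legal
(5,0): no bracket -> illegal
(5,1): no bracket -> illegal
(5,2): no bracket -> illegal
(5,5): flips 1 -> legal

Answer: (0,0) (1,1) (4,2) (4,4) (4,5) (5,5)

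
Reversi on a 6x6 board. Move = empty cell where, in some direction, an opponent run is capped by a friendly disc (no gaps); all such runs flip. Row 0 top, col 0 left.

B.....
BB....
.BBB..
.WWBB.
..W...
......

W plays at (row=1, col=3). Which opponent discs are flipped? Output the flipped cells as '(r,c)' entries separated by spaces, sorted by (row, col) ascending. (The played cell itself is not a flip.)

Dir NW: first cell '.' (not opp) -> no flip
Dir N: first cell '.' (not opp) -> no flip
Dir NE: first cell '.' (not opp) -> no flip
Dir W: first cell '.' (not opp) -> no flip
Dir E: first cell '.' (not opp) -> no flip
Dir SW: opp run (2,2) capped by W -> flip
Dir S: opp run (2,3) (3,3), next='.' -> no flip
Dir SE: first cell '.' (not opp) -> no flip

Answer: (2,2)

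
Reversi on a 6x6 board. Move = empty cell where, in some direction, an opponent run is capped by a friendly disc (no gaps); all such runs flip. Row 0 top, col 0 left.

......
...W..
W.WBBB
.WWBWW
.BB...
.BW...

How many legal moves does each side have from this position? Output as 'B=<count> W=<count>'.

-- B to move --
(0,2): flips 1 -> legal
(0,3): flips 1 -> legal
(0,4): no bracket -> illegal
(1,0): no bracket -> illegal
(1,1): flips 1 -> legal
(1,2): flips 2 -> legal
(1,4): no bracket -> illegal
(2,1): flips 2 -> legal
(3,0): flips 2 -> legal
(4,0): no bracket -> illegal
(4,3): flips 1 -> legal
(4,4): flips 1 -> legal
(4,5): flips 2 -> legal
(5,3): flips 1 -> legal
B mobility = 10
-- W to move --
(1,2): flips 1 -> legal
(1,4): flips 2 -> legal
(1,5): flips 1 -> legal
(3,0): flips 1 -> legal
(4,0): no bracket -> illegal
(4,3): flips 2 -> legal
(4,4): flips 1 -> legal
(5,0): flips 2 -> legal
(5,3): flips 1 -> legal
W mobility = 8

Answer: B=10 W=8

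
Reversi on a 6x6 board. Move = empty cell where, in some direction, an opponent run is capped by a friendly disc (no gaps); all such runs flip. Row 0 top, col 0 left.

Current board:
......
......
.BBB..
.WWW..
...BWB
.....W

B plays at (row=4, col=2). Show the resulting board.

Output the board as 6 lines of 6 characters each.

Answer: ......
......
.BBB..
.WBW..
..BBWB
.....W

Derivation:
Place B at (4,2); scan 8 dirs for brackets.
Dir NW: opp run (3,1), next='.' -> no flip
Dir N: opp run (3,2) capped by B -> flip
Dir NE: opp run (3,3), next='.' -> no flip
Dir W: first cell '.' (not opp) -> no flip
Dir E: first cell 'B' (not opp) -> no flip
Dir SW: first cell '.' (not opp) -> no flip
Dir S: first cell '.' (not opp) -> no flip
Dir SE: first cell '.' (not opp) -> no flip
All flips: (3,2)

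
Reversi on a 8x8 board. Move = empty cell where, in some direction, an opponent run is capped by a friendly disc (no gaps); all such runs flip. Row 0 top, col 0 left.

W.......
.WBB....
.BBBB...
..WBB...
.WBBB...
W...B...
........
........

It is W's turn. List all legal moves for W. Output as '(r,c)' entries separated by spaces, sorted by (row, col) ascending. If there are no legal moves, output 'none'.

Answer: (0,2) (1,0) (1,4) (3,1) (3,5) (4,5) (5,2) (5,5) (6,5)

Derivation:
(0,1): no bracket -> illegal
(0,2): flips 2 -> legal
(0,3): no bracket -> illegal
(0,4): no bracket -> illegal
(1,0): flips 1 -> legal
(1,4): flips 3 -> legal
(1,5): no bracket -> illegal
(2,0): no bracket -> illegal
(2,5): no bracket -> illegal
(3,0): no bracket -> illegal
(3,1): flips 1 -> legal
(3,5): flips 2 -> legal
(4,5): flips 3 -> legal
(5,1): no bracket -> illegal
(5,2): flips 1 -> legal
(5,3): no bracket -> illegal
(5,5): flips 3 -> legal
(6,3): no bracket -> illegal
(6,4): no bracket -> illegal
(6,5): flips 2 -> legal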